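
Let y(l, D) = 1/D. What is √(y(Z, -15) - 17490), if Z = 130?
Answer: I*√3935265/15 ≈ 132.25*I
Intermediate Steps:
√(y(Z, -15) - 17490) = √(1/(-15) - 17490) = √(-1/15 - 17490) = √(-262351/15) = I*√3935265/15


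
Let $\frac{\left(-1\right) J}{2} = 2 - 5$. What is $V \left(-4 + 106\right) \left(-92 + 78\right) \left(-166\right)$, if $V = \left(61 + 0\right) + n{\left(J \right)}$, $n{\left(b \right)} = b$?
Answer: $15882216$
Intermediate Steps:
$J = 6$ ($J = - 2 \left(2 - 5\right) = \left(-2\right) \left(-3\right) = 6$)
$V = 67$ ($V = \left(61 + 0\right) + 6 = 61 + 6 = 67$)
$V \left(-4 + 106\right) \left(-92 + 78\right) \left(-166\right) = 67 \left(-4 + 106\right) \left(-92 + 78\right) \left(-166\right) = 67 \cdot 102 \left(-14\right) \left(-166\right) = 67 \left(-1428\right) \left(-166\right) = \left(-95676\right) \left(-166\right) = 15882216$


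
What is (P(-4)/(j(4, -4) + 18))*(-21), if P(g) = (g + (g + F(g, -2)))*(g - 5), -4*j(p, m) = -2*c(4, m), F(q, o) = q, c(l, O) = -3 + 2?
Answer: -648/5 ≈ -129.60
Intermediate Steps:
c(l, O) = -1
j(p, m) = -1/2 (j(p, m) = -(-1)*(-1)/2 = -1/4*2 = -1/2)
P(g) = 3*g*(-5 + g) (P(g) = (g + (g + g))*(g - 5) = (g + 2*g)*(-5 + g) = (3*g)*(-5 + g) = 3*g*(-5 + g))
(P(-4)/(j(4, -4) + 18))*(-21) = ((3*(-4)*(-5 - 4))/(-1/2 + 18))*(-21) = ((3*(-4)*(-9))/(35/2))*(-21) = (108*(2/35))*(-21) = (216/35)*(-21) = -648/5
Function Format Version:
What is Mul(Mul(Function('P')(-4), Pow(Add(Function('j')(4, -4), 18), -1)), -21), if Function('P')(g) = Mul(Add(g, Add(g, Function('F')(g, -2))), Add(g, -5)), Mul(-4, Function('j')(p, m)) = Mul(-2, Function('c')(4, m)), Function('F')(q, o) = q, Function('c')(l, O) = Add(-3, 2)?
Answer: Rational(-648, 5) ≈ -129.60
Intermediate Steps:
Function('c')(l, O) = -1
Function('j')(p, m) = Rational(-1, 2) (Function('j')(p, m) = Mul(Rational(-1, 4), Mul(-2, -1)) = Mul(Rational(-1, 4), 2) = Rational(-1, 2))
Function('P')(g) = Mul(3, g, Add(-5, g)) (Function('P')(g) = Mul(Add(g, Add(g, g)), Add(g, -5)) = Mul(Add(g, Mul(2, g)), Add(-5, g)) = Mul(Mul(3, g), Add(-5, g)) = Mul(3, g, Add(-5, g)))
Mul(Mul(Function('P')(-4), Pow(Add(Function('j')(4, -4), 18), -1)), -21) = Mul(Mul(Mul(3, -4, Add(-5, -4)), Pow(Add(Rational(-1, 2), 18), -1)), -21) = Mul(Mul(Mul(3, -4, -9), Pow(Rational(35, 2), -1)), -21) = Mul(Mul(108, Rational(2, 35)), -21) = Mul(Rational(216, 35), -21) = Rational(-648, 5)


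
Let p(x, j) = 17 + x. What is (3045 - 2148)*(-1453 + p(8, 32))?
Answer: -1280916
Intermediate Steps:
(3045 - 2148)*(-1453 + p(8, 32)) = (3045 - 2148)*(-1453 + (17 + 8)) = 897*(-1453 + 25) = 897*(-1428) = -1280916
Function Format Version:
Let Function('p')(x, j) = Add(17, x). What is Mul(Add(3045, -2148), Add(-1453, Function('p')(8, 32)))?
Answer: -1280916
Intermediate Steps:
Mul(Add(3045, -2148), Add(-1453, Function('p')(8, 32))) = Mul(Add(3045, -2148), Add(-1453, Add(17, 8))) = Mul(897, Add(-1453, 25)) = Mul(897, -1428) = -1280916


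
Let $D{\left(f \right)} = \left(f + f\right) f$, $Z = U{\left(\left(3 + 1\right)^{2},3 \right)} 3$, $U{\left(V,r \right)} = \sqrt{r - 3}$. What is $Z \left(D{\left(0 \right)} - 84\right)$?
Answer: $0$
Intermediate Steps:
$U{\left(V,r \right)} = \sqrt{-3 + r}$
$Z = 0$ ($Z = \sqrt{-3 + 3} \cdot 3 = \sqrt{0} \cdot 3 = 0 \cdot 3 = 0$)
$D{\left(f \right)} = 2 f^{2}$ ($D{\left(f \right)} = 2 f f = 2 f^{2}$)
$Z \left(D{\left(0 \right)} - 84\right) = 0 \left(2 \cdot 0^{2} - 84\right) = 0 \left(2 \cdot 0 - 84\right) = 0 \left(0 - 84\right) = 0 \left(-84\right) = 0$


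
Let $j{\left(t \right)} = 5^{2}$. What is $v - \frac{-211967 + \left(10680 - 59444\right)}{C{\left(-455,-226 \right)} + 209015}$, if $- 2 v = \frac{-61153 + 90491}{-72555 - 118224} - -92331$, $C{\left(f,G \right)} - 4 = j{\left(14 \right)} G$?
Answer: $- \frac{3582202033956661}{77597068902} \approx -46164.0$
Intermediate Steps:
$j{\left(t \right)} = 25$
$C{\left(f,G \right)} = 4 + 25 G$
$v = - \frac{17614786511}{381558}$ ($v = - \frac{\frac{-61153 + 90491}{-72555 - 118224} - -92331}{2} = - \frac{\frac{29338}{-190779} + 92331}{2} = - \frac{29338 \left(- \frac{1}{190779}\right) + 92331}{2} = - \frac{- \frac{29338}{190779} + 92331}{2} = \left(- \frac{1}{2}\right) \frac{17614786511}{190779} = - \frac{17614786511}{381558} \approx -46165.0$)
$v - \frac{-211967 + \left(10680 - 59444\right)}{C{\left(-455,-226 \right)} + 209015} = - \frac{17614786511}{381558} - \frac{-211967 + \left(10680 - 59444\right)}{\left(4 + 25 \left(-226\right)\right) + 209015} = - \frac{17614786511}{381558} - \frac{-211967 - 48764}{\left(4 - 5650\right) + 209015} = - \frac{17614786511}{381558} - - \frac{260731}{-5646 + 209015} = - \frac{17614786511}{381558} - - \frac{260731}{203369} = - \frac{17614786511}{381558} + \frac{260731}{203369} = - \frac{3582202033956661}{77597068902}$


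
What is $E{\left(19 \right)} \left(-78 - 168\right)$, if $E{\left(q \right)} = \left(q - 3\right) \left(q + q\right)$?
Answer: $-149568$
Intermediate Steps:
$E{\left(q \right)} = 2 q \left(-3 + q\right)$ ($E{\left(q \right)} = \left(-3 + q\right) 2 q = 2 q \left(-3 + q\right)$)
$E{\left(19 \right)} \left(-78 - 168\right) = 2 \cdot 19 \left(-3 + 19\right) \left(-78 - 168\right) = 2 \cdot 19 \cdot 16 \left(-246\right) = 608 \left(-246\right) = -149568$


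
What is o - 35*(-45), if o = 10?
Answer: 1585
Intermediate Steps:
o - 35*(-45) = 10 - 35*(-45) = 10 + 1575 = 1585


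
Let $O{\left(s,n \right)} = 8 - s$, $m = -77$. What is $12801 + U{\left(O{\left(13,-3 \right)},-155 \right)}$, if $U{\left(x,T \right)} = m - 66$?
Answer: $12658$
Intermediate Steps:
$U{\left(x,T \right)} = -143$ ($U{\left(x,T \right)} = -77 - 66 = -143$)
$12801 + U{\left(O{\left(13,-3 \right)},-155 \right)} = 12801 - 143 = 12658$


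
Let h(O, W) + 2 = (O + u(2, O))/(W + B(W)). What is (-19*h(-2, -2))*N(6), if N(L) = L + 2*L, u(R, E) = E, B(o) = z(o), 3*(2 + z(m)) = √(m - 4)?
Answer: 8892/25 - 684*I*√6/25 ≈ 355.68 - 67.018*I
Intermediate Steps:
z(m) = -2 + √(-4 + m)/3 (z(m) = -2 + √(m - 4)/3 = -2 + √(-4 + m)/3)
B(o) = -2 + √(-4 + o)/3
h(O, W) = -2 + 2*O/(-2 + W + √(-4 + W)/3) (h(O, W) = -2 + (O + O)/(W + (-2 + √(-4 + W)/3)) = -2 + (2*O)/(-2 + W + √(-4 + W)/3) = -2 + 2*O/(-2 + W + √(-4 + W)/3))
N(L) = 3*L
(-19*h(-2, -2))*N(6) = (-38*(6 - √(-4 - 2) - 3*(-2) + 3*(-2))/(-6 + √(-4 - 2) + 3*(-2)))*(3*6) = -38*(6 - √(-6) + 6 - 6)/(-6 + √(-6) - 6)*18 = -38*(6 - I*√6 + 6 - 6)/(-6 + I*√6 - 6)*18 = -38*(6 - I*√6 + 6 - 6)/(-12 + I*√6)*18 = -38*(6 - I*√6)/(-12 + I*√6)*18 = -684*(6 - I*√6)/(-12 + I*√6)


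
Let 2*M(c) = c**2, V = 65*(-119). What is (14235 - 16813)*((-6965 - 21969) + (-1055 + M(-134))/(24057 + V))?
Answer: 608733891425/8161 ≈ 7.4591e+7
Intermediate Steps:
V = -7735
M(c) = c**2/2
(14235 - 16813)*((-6965 - 21969) + (-1055 + M(-134))/(24057 + V)) = (14235 - 16813)*((-6965 - 21969) + (-1055 + (1/2)*(-134)**2)/(24057 - 7735)) = -2578*(-28934 + (-1055 + (1/2)*17956)/16322) = -2578*(-28934 + (-1055 + 8978)*(1/16322)) = -2578*(-28934 + 7923*(1/16322)) = -2578*(-28934 + 7923/16322) = -2578*(-472252825/16322) = 608733891425/8161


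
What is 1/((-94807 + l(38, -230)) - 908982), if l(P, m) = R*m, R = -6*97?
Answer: -1/869929 ≈ -1.1495e-6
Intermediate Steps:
R = -582
l(P, m) = -582*m
1/((-94807 + l(38, -230)) - 908982) = 1/((-94807 - 582*(-230)) - 908982) = 1/((-94807 + 133860) - 908982) = 1/(39053 - 908982) = 1/(-869929) = -1/869929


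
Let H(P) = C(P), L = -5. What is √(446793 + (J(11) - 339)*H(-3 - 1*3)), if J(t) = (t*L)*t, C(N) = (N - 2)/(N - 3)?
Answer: √4013585/3 ≈ 667.80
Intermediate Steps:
C(N) = (-2 + N)/(-3 + N)
J(t) = -5*t² (J(t) = (t*(-5))*t = (-5*t)*t = -5*t²)
H(P) = (-2 + P)/(-3 + P)
√(446793 + (J(11) - 339)*H(-3 - 1*3)) = √(446793 + (-5*11² - 339)*((-2 + (-3 - 1*3))/(-3 + (-3 - 1*3)))) = √(446793 + (-5*121 - 339)*((-2 + (-3 - 3))/(-3 + (-3 - 3)))) = √(446793 + (-605 - 339)*((-2 - 6)/(-3 - 6))) = √(446793 - 944*(-8)/(-9)) = √(446793 - (-944)*(-8)/9) = √(446793 - 944*8/9) = √(446793 - 7552/9) = √(4013585/9) = √4013585/3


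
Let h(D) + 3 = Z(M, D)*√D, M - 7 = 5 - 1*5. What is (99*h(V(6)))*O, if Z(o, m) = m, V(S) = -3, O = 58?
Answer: -17226 - 17226*I*√3 ≈ -17226.0 - 29836.0*I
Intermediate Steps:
M = 7 (M = 7 + (5 - 1*5) = 7 + (5 - 5) = 7 + 0 = 7)
h(D) = -3 + D^(3/2) (h(D) = -3 + D*√D = -3 + D^(3/2))
(99*h(V(6)))*O = (99*(-3 + (-3)^(3/2)))*58 = (99*(-3 - 3*I*√3))*58 = (-297 - 297*I*√3)*58 = -17226 - 17226*I*√3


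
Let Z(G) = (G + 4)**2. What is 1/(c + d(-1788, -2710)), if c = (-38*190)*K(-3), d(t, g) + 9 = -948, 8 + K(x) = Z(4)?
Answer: -1/405277 ≈ -2.4674e-6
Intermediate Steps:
Z(G) = (4 + G)**2
K(x) = 56 (K(x) = -8 + (4 + 4)**2 = -8 + 8**2 = -8 + 64 = 56)
d(t, g) = -957 (d(t, g) = -9 - 948 = -957)
c = -404320 (c = -38*190*56 = -7220*56 = -404320)
1/(c + d(-1788, -2710)) = 1/(-404320 - 957) = 1/(-405277) = -1/405277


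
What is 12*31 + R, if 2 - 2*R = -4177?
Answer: 4923/2 ≈ 2461.5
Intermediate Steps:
R = 4179/2 (R = 1 - ½*(-4177) = 1 + 4177/2 = 4179/2 ≈ 2089.5)
12*31 + R = 12*31 + 4179/2 = 372 + 4179/2 = 4923/2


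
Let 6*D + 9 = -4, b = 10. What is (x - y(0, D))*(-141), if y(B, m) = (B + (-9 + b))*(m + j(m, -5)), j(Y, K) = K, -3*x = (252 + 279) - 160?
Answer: 32853/2 ≈ 16427.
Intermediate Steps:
D = -13/6 (D = -3/2 + (1/6)*(-4) = -3/2 - 2/3 = -13/6 ≈ -2.1667)
x = -371/3 (x = -((252 + 279) - 160)/3 = -(531 - 160)/3 = -1/3*371 = -371/3 ≈ -123.67)
y(B, m) = (1 + B)*(-5 + m) (y(B, m) = (B + (-9 + 10))*(m - 5) = (B + 1)*(-5 + m) = (1 + B)*(-5 + m))
(x - y(0, D))*(-141) = (-371/3 - (-5 - 13/6 - 5*0 + 0*(-13/6)))*(-141) = (-371/3 - (-5 - 13/6 + 0 + 0))*(-141) = (-371/3 - 1*(-43/6))*(-141) = (-371/3 + 43/6)*(-141) = -233/2*(-141) = 32853/2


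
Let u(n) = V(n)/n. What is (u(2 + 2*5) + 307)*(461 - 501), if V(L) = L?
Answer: -12320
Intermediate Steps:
u(n) = 1 (u(n) = n/n = 1)
(u(2 + 2*5) + 307)*(461 - 501) = (1 + 307)*(461 - 501) = 308*(-40) = -12320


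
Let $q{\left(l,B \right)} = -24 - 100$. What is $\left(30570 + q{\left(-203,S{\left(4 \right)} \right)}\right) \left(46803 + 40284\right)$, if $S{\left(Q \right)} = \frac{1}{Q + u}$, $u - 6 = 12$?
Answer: $2651450802$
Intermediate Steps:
$u = 18$ ($u = 6 + 12 = 18$)
$S{\left(Q \right)} = \frac{1}{18 + Q}$ ($S{\left(Q \right)} = \frac{1}{Q + 18} = \frac{1}{18 + Q}$)
$q{\left(l,B \right)} = -124$
$\left(30570 + q{\left(-203,S{\left(4 \right)} \right)}\right) \left(46803 + 40284\right) = \left(30570 - 124\right) \left(46803 + 40284\right) = 30446 \cdot 87087 = 2651450802$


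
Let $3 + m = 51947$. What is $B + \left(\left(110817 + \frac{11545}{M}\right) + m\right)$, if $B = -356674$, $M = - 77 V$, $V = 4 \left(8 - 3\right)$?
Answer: $- \frac{59727513}{308} \approx -1.9392 \cdot 10^{5}$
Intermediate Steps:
$V = 20$ ($V = 4 \cdot 5 = 20$)
$m = 51944$ ($m = -3 + 51947 = 51944$)
$M = -1540$ ($M = \left(-77\right) 20 = -1540$)
$B + \left(\left(110817 + \frac{11545}{M}\right) + m\right) = -356674 + \left(\left(110817 + \frac{11545}{-1540}\right) + 51944\right) = -356674 + \left(\left(110817 + 11545 \left(- \frac{1}{1540}\right)\right) + 51944\right) = -356674 + \left(\left(110817 - \frac{2309}{308}\right) + 51944\right) = -356674 + \left(\frac{34129327}{308} + 51944\right) = -356674 + \frac{50128079}{308} = - \frac{59727513}{308}$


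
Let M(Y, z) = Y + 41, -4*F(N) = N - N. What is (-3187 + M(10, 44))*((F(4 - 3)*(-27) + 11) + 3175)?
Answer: -9991296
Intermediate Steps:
F(N) = 0 (F(N) = -(N - N)/4 = -¼*0 = 0)
M(Y, z) = 41 + Y
(-3187 + M(10, 44))*((F(4 - 3)*(-27) + 11) + 3175) = (-3187 + (41 + 10))*((0*(-27) + 11) + 3175) = (-3187 + 51)*((0 + 11) + 3175) = -3136*(11 + 3175) = -3136*3186 = -9991296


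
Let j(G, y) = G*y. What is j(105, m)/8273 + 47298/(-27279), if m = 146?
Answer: 8963572/75226389 ≈ 0.11915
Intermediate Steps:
j(105, m)/8273 + 47298/(-27279) = (105*146)/8273 + 47298/(-27279) = 15330*(1/8273) + 47298*(-1/27279) = 15330/8273 - 15766/9093 = 8963572/75226389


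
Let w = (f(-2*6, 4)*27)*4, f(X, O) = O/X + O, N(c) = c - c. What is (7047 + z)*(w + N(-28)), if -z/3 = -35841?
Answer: 45369720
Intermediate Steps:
z = 107523 (z = -3*(-35841) = 107523)
N(c) = 0
f(X, O) = O + O/X (f(X, O) = O/X + O = O + O/X)
w = 396 (w = ((4 + 4/((-2*6)))*27)*4 = ((4 + 4/(-12))*27)*4 = ((4 + 4*(-1/12))*27)*4 = ((4 - 1/3)*27)*4 = ((11/3)*27)*4 = 99*4 = 396)
(7047 + z)*(w + N(-28)) = (7047 + 107523)*(396 + 0) = 114570*396 = 45369720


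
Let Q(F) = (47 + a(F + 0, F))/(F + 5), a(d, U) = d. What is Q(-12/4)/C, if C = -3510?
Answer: -11/1755 ≈ -0.0062678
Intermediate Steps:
Q(F) = (47 + F)/(5 + F) (Q(F) = (47 + (F + 0))/(F + 5) = (47 + F)/(5 + F))
Q(-12/4)/C = ((47 - 12/4)/(5 - 12/4))/(-3510) = ((47 - 12*¼)/(5 - 12*¼))*(-1/3510) = ((47 - 3)/(5 - 3))*(-1/3510) = (44/2)*(-1/3510) = ((½)*44)*(-1/3510) = 22*(-1/3510) = -11/1755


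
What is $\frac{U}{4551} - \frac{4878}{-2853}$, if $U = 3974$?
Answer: $\frac{3726400}{1442667} \approx 2.583$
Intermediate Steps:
$\frac{U}{4551} - \frac{4878}{-2853} = \frac{3974}{4551} - \frac{4878}{-2853} = 3974 \cdot \frac{1}{4551} - - \frac{542}{317} = \frac{3974}{4551} + \frac{542}{317} = \frac{3726400}{1442667}$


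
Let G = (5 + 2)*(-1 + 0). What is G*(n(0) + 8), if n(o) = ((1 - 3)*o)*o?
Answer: -56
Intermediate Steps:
n(o) = -2*o**2 (n(o) = (-2*o)*o = -2*o**2)
G = -7 (G = 7*(-1) = -7)
G*(n(0) + 8) = -7*(-2*0**2 + 8) = -7*(-2*0 + 8) = -7*(0 + 8) = -7*8 = -56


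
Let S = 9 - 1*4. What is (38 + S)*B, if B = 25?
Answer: 1075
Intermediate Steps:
S = 5 (S = 9 - 4 = 5)
(38 + S)*B = (38 + 5)*25 = 43*25 = 1075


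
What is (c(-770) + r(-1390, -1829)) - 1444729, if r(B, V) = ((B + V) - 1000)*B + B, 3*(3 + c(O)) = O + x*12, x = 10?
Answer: 13254214/3 ≈ 4.4181e+6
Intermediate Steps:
c(O) = 37 + O/3 (c(O) = -3 + (O + 10*12)/3 = -3 + (O + 120)/3 = -3 + (120 + O)/3 = -3 + (40 + O/3) = 37 + O/3)
r(B, V) = B + B*(-1000 + B + V) (r(B, V) = (-1000 + B + V)*B + B = B*(-1000 + B + V) + B = B + B*(-1000 + B + V))
(c(-770) + r(-1390, -1829)) - 1444729 = ((37 + (1/3)*(-770)) - 1390*(-999 - 1390 - 1829)) - 1444729 = ((37 - 770/3) - 1390*(-4218)) - 1444729 = (-659/3 + 5863020) - 1444729 = 17588401/3 - 1444729 = 13254214/3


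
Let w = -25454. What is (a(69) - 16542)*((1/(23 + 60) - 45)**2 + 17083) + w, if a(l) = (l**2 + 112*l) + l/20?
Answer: -10664153387233/137780 ≈ -7.7400e+7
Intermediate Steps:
a(l) = l**2 + 2241*l/20 (a(l) = (l**2 + 112*l) + l*(1/20) = (l**2 + 112*l) + l/20 = l**2 + 2241*l/20)
(a(69) - 16542)*((1/(23 + 60) - 45)**2 + 17083) + w = ((1/20)*69*(2241 + 20*69) - 16542)*((1/(23 + 60) - 45)**2 + 17083) - 25454 = ((1/20)*69*(2241 + 1380) - 16542)*((1/83 - 45)**2 + 17083) - 25454 = ((1/20)*69*3621 - 16542)*((1/83 - 45)**2 + 17083) - 25454 = (249849/20 - 16542)*((-3734/83)**2 + 17083) - 25454 = -80991*(13942756/6889 + 17083)/20 - 25454 = -80991/20*131627543/6889 - 25454 = -10660646335113/137780 - 25454 = -10664153387233/137780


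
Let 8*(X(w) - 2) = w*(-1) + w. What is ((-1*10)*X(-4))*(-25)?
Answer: 500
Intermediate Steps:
X(w) = 2 (X(w) = 2 + (w*(-1) + w)/8 = 2 + (-w + w)/8 = 2 + (⅛)*0 = 2 + 0 = 2)
((-1*10)*X(-4))*(-25) = (-1*10*2)*(-25) = -10*2*(-25) = -20*(-25) = 500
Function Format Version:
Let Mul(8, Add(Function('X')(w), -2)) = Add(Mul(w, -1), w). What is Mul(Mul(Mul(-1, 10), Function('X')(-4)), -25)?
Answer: 500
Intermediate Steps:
Function('X')(w) = 2 (Function('X')(w) = Add(2, Mul(Rational(1, 8), Add(Mul(w, -1), w))) = Add(2, Mul(Rational(1, 8), Add(Mul(-1, w), w))) = Add(2, Mul(Rational(1, 8), 0)) = Add(2, 0) = 2)
Mul(Mul(Mul(-1, 10), Function('X')(-4)), -25) = Mul(Mul(Mul(-1, 10), 2), -25) = Mul(Mul(-10, 2), -25) = Mul(-20, -25) = 500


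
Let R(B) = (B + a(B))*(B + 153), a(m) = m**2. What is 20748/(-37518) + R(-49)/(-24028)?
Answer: -31011974/2889367 ≈ -10.733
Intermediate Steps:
R(B) = (153 + B)*(B + B**2) (R(B) = (B + B**2)*(B + 153) = (B + B**2)*(153 + B) = (153 + B)*(B + B**2))
20748/(-37518) + R(-49)/(-24028) = 20748/(-37518) - 49*(153 + (-49)**2 + 154*(-49))/(-24028) = 20748*(-1/37518) - 49*(153 + 2401 - 7546)*(-1/24028) = -266/481 - 49*(-4992)*(-1/24028) = -266/481 + 244608*(-1/24028) = -266/481 - 61152/6007 = -31011974/2889367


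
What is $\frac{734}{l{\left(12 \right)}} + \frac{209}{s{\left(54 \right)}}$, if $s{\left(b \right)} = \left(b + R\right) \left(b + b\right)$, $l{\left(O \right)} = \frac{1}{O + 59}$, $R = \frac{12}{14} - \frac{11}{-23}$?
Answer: $\frac{50142665257}{962172} \approx 52114.0$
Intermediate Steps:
$R = \frac{215}{161}$ ($R = 12 \cdot \frac{1}{14} - - \frac{11}{23} = \frac{6}{7} + \frac{11}{23} = \frac{215}{161} \approx 1.3354$)
$l{\left(O \right)} = \frac{1}{59 + O}$
$s{\left(b \right)} = 2 b \left(\frac{215}{161} + b\right)$ ($s{\left(b \right)} = \left(b + \frac{215}{161}\right) \left(b + b\right) = \left(\frac{215}{161} + b\right) 2 b = 2 b \left(\frac{215}{161} + b\right)$)
$\frac{734}{l{\left(12 \right)}} + \frac{209}{s{\left(54 \right)}} = \frac{734}{\frac{1}{59 + 12}} + \frac{209}{\frac{2}{161} \cdot 54 \left(215 + 161 \cdot 54\right)} = \frac{734}{\frac{1}{71}} + \frac{209}{\frac{2}{161} \cdot 54 \left(215 + 8694\right)} = 734 \frac{1}{\frac{1}{71}} + \frac{209}{\frac{2}{161} \cdot 54 \cdot 8909} = 734 \cdot 71 + \frac{209}{\frac{962172}{161}} = 52114 + 209 \cdot \frac{161}{962172} = 52114 + \frac{33649}{962172} = \frac{50142665257}{962172}$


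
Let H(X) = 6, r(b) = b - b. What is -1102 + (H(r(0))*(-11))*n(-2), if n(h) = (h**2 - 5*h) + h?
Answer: -1894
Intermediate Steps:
r(b) = 0
n(h) = h**2 - 4*h
-1102 + (H(r(0))*(-11))*n(-2) = -1102 + (6*(-11))*(-2*(-4 - 2)) = -1102 - (-132)*(-6) = -1102 - 66*12 = -1102 - 792 = -1894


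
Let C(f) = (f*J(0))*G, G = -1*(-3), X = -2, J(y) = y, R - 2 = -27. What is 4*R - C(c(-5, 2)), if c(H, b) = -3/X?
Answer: -100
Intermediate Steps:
R = -25 (R = 2 - 27 = -25)
G = 3
c(H, b) = 3/2 (c(H, b) = -3/(-2) = -3*(-½) = 3/2)
C(f) = 0 (C(f) = (f*0)*3 = 0*3 = 0)
4*R - C(c(-5, 2)) = 4*(-25) - 1*0 = -100 + 0 = -100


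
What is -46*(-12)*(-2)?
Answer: -1104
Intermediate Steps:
-46*(-12)*(-2) = 552*(-2) = -1104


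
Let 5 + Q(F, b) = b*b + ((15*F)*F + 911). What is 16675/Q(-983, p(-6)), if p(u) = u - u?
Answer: 16675/14495241 ≈ 0.0011504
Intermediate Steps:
p(u) = 0
Q(F, b) = 906 + b² + 15*F² (Q(F, b) = -5 + (b*b + ((15*F)*F + 911)) = -5 + (b² + (15*F² + 911)) = -5 + (b² + (911 + 15*F²)) = -5 + (911 + b² + 15*F²) = 906 + b² + 15*F²)
16675/Q(-983, p(-6)) = 16675/(906 + 0² + 15*(-983)²) = 16675/(906 + 0 + 15*966289) = 16675/(906 + 0 + 14494335) = 16675/14495241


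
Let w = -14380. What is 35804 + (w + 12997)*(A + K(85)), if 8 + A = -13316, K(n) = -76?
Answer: 18568004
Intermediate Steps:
A = -13324 (A = -8 - 13316 = -13324)
35804 + (w + 12997)*(A + K(85)) = 35804 + (-14380 + 12997)*(-13324 - 76) = 35804 - 1383*(-13400) = 35804 + 18532200 = 18568004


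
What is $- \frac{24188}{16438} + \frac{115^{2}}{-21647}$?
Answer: $- \frac{370495093}{177916693} \approx -2.0824$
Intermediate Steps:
$- \frac{24188}{16438} + \frac{115^{2}}{-21647} = \left(-24188\right) \frac{1}{16438} + 13225 \left(- \frac{1}{21647}\right) = - \frac{12094}{8219} - \frac{13225}{21647} = - \frac{370495093}{177916693}$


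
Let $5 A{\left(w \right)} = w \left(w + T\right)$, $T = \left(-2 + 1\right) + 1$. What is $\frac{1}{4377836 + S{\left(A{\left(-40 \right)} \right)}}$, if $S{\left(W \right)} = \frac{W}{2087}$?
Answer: $\frac{2087}{9136544052} \approx 2.2842 \cdot 10^{-7}$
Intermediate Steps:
$T = 0$ ($T = -1 + 1 = 0$)
$A{\left(w \right)} = \frac{w^{2}}{5}$ ($A{\left(w \right)} = \frac{w \left(w + 0\right)}{5} = \frac{w w}{5} = \frac{w^{2}}{5}$)
$S{\left(W \right)} = \frac{W}{2087}$ ($S{\left(W \right)} = W \frac{1}{2087} = \frac{W}{2087}$)
$\frac{1}{4377836 + S{\left(A{\left(-40 \right)} \right)}} = \frac{1}{4377836 + \frac{\frac{1}{5} \left(-40\right)^{2}}{2087}} = \frac{1}{4377836 + \frac{\frac{1}{5} \cdot 1600}{2087}} = \frac{1}{4377836 + \frac{1}{2087} \cdot 320} = \frac{1}{4377836 + \frac{320}{2087}} = \frac{1}{\frac{9136544052}{2087}} = \frac{2087}{9136544052}$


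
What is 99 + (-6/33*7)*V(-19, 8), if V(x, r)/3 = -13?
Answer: 1635/11 ≈ 148.64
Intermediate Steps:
V(x, r) = -39 (V(x, r) = 3*(-13) = -39)
99 + (-6/33*7)*V(-19, 8) = 99 + (-6/33*7)*(-39) = 99 + (-6*1/33*7)*(-39) = 99 - 2/11*7*(-39) = 99 - 14/11*(-39) = 99 + 546/11 = 1635/11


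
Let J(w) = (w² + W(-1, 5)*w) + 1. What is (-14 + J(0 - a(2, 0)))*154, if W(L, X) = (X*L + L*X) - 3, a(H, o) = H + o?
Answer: 2618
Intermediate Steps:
W(L, X) = -3 + 2*L*X (W(L, X) = (L*X + L*X) - 3 = 2*L*X - 3 = -3 + 2*L*X)
J(w) = 1 + w² - 13*w (J(w) = (w² + (-3 + 2*(-1)*5)*w) + 1 = (w² + (-3 - 10)*w) + 1 = (w² - 13*w) + 1 = 1 + w² - 13*w)
(-14 + J(0 - a(2, 0)))*154 = (-14 + (1 + (0 - (2 + 0))² - 13*(0 - (2 + 0))))*154 = (-14 + (1 + (0 - 1*2)² - 13*(0 - 1*2)))*154 = (-14 + (1 + (0 - 2)² - 13*(0 - 2)))*154 = (-14 + (1 + (-2)² - 13*(-2)))*154 = (-14 + (1 + 4 + 26))*154 = (-14 + 31)*154 = 17*154 = 2618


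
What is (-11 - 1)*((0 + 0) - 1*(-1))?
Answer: -12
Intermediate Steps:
(-11 - 1)*((0 + 0) - 1*(-1)) = -12*(0 + 1) = -12*1 = -12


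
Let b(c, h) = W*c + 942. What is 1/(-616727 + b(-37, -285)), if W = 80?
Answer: -1/618745 ≈ -1.6162e-6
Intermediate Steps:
b(c, h) = 942 + 80*c (b(c, h) = 80*c + 942 = 942 + 80*c)
1/(-616727 + b(-37, -285)) = 1/(-616727 + (942 + 80*(-37))) = 1/(-616727 + (942 - 2960)) = 1/(-616727 - 2018) = 1/(-618745) = -1/618745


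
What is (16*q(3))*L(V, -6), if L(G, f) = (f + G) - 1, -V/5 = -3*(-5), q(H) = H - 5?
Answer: 2624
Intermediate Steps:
q(H) = -5 + H
V = -75 (V = -(-15)*(-5) = -5*15 = -75)
L(G, f) = -1 + G + f (L(G, f) = (G + f) - 1 = -1 + G + f)
(16*q(3))*L(V, -6) = (16*(-5 + 3))*(-1 - 75 - 6) = (16*(-2))*(-82) = -32*(-82) = 2624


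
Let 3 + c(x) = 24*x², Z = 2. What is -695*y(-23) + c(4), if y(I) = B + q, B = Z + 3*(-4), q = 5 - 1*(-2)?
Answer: 2466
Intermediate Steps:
q = 7 (q = 5 + 2 = 7)
B = -10 (B = 2 + 3*(-4) = 2 - 12 = -10)
c(x) = -3 + 24*x²
y(I) = -3 (y(I) = -10 + 7 = -3)
-695*y(-23) + c(4) = -695*(-3) + (-3 + 24*4²) = 2085 + (-3 + 24*16) = 2085 + (-3 + 384) = 2085 + 381 = 2466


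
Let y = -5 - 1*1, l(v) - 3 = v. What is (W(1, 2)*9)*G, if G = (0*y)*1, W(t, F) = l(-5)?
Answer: 0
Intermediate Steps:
l(v) = 3 + v
y = -6 (y = -5 - 1 = -6)
W(t, F) = -2 (W(t, F) = 3 - 5 = -2)
G = 0 (G = (0*(-6))*1 = 0*1 = 0)
(W(1, 2)*9)*G = -2*9*0 = -18*0 = 0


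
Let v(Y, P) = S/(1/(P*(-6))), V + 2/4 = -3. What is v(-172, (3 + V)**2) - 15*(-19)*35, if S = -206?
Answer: 10284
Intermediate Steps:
V = -7/2 (V = -1/2 - 3 = -7/2 ≈ -3.5000)
v(Y, P) = 1236*P (v(Y, P) = -206*P*(-6) = -206*(-6*P) = -(-1236)*P = 1236*P)
v(-172, (3 + V)**2) - 15*(-19)*35 = 1236*(3 - 7/2)**2 - 15*(-19)*35 = 1236*(-1/2)**2 + 285*35 = 1236*(1/4) + 9975 = 309 + 9975 = 10284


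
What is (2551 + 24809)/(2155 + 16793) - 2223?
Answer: -3507837/1579 ≈ -2221.6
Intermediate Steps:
(2551 + 24809)/(2155 + 16793) - 2223 = 27360/18948 - 2223 = 27360*(1/18948) - 2223 = 2280/1579 - 2223 = -3507837/1579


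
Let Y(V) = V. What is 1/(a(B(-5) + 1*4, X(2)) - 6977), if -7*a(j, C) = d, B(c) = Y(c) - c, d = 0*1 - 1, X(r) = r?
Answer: -7/48838 ≈ -0.00014333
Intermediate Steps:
d = -1 (d = 0 - 1 = -1)
B(c) = 0 (B(c) = c - c = 0)
a(j, C) = ⅐ (a(j, C) = -⅐*(-1) = ⅐)
1/(a(B(-5) + 1*4, X(2)) - 6977) = 1/(⅐ - 6977) = 1/(-48838/7) = -7/48838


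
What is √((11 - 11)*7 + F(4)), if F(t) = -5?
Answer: I*√5 ≈ 2.2361*I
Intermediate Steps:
√((11 - 11)*7 + F(4)) = √((11 - 11)*7 - 5) = √(0*7 - 5) = √(0 - 5) = √(-5) = I*√5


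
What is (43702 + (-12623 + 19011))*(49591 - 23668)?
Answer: 1298483070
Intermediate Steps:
(43702 + (-12623 + 19011))*(49591 - 23668) = (43702 + 6388)*25923 = 50090*25923 = 1298483070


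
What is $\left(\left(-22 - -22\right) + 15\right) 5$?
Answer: $75$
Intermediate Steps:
$\left(\left(-22 - -22\right) + 15\right) 5 = \left(\left(-22 + 22\right) + 15\right) 5 = \left(0 + 15\right) 5 = 15 \cdot 5 = 75$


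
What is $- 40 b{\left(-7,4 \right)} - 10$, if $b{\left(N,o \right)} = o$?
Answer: $-170$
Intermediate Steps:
$- 40 b{\left(-7,4 \right)} - 10 = \left(-40\right) 4 - 10 = -160 - 10 = -170$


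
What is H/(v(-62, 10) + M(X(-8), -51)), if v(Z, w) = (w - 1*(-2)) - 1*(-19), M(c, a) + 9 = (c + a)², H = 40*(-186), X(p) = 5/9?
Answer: -301320/103949 ≈ -2.8987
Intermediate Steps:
X(p) = 5/9 (X(p) = 5*(⅑) = 5/9)
H = -7440
M(c, a) = -9 + (a + c)² (M(c, a) = -9 + (c + a)² = -9 + (a + c)²)
v(Z, w) = 21 + w (v(Z, w) = (w + 2) + 19 = (2 + w) + 19 = 21 + w)
H/(v(-62, 10) + M(X(-8), -51)) = -7440/((21 + 10) + (-9 + (-51 + 5/9)²)) = -7440/(31 + (-9 + (-454/9)²)) = -7440/(31 + (-9 + 206116/81)) = -7440/(31 + 205387/81) = -7440/207898/81 = -7440*81/207898 = -301320/103949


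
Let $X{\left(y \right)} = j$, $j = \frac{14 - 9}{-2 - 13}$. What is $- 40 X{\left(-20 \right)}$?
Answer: $\frac{40}{3} \approx 13.333$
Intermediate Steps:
$j = - \frac{1}{3}$ ($j = \frac{5}{-15} = 5 \left(- \frac{1}{15}\right) = - \frac{1}{3} \approx -0.33333$)
$X{\left(y \right)} = - \frac{1}{3}$
$- 40 X{\left(-20 \right)} = \left(-40\right) \left(- \frac{1}{3}\right) = \frac{40}{3}$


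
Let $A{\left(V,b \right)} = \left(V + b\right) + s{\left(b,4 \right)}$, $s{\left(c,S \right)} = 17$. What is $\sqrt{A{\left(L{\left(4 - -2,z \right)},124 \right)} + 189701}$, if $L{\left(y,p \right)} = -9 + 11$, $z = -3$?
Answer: $2 \sqrt{47461} \approx 435.71$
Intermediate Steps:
$L{\left(y,p \right)} = 2$
$A{\left(V,b \right)} = 17 + V + b$ ($A{\left(V,b \right)} = \left(V + b\right) + 17 = 17 + V + b$)
$\sqrt{A{\left(L{\left(4 - -2,z \right)},124 \right)} + 189701} = \sqrt{\left(17 + 2 + 124\right) + 189701} = \sqrt{143 + 189701} = \sqrt{189844} = 2 \sqrt{47461}$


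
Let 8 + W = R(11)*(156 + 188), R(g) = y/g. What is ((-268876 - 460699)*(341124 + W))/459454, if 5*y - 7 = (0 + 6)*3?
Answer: -124491892350/229727 ≈ -5.4191e+5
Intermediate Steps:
y = 5 (y = 7/5 + ((0 + 6)*3)/5 = 7/5 + (6*3)/5 = 7/5 + (1/5)*18 = 7/5 + 18/5 = 5)
R(g) = 5/g
W = 1632/11 (W = -8 + (5/11)*(156 + 188) = -8 + (5*(1/11))*344 = -8 + (5/11)*344 = -8 + 1720/11 = 1632/11 ≈ 148.36)
((-268876 - 460699)*(341124 + W))/459454 = ((-268876 - 460699)*(341124 + 1632/11))/459454 = -729575*3753996/11*(1/459454) = -248983784700*1/459454 = -124491892350/229727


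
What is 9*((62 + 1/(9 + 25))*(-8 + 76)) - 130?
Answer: 37832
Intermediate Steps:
9*((62 + 1/(9 + 25))*(-8 + 76)) - 130 = 9*((62 + 1/34)*68) - 130 = 9*((2109/34)*68) - 130 = 9*4218 - 130 = 37962 - 130 = 37832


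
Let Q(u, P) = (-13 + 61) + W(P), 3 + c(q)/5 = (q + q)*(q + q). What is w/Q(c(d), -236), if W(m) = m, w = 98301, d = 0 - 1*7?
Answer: -98301/188 ≈ -522.88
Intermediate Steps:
d = -7 (d = 0 - 7 = -7)
c(q) = -15 + 20*q² (c(q) = -15 + 5*((q + q)*(q + q)) = -15 + 5*((2*q)*(2*q)) = -15 + 5*(4*q²) = -15 + 20*q²)
Q(u, P) = 48 + P (Q(u, P) = (-13 + 61) + P = 48 + P)
w/Q(c(d), -236) = 98301/(48 - 236) = 98301/(-188) = 98301*(-1/188) = -98301/188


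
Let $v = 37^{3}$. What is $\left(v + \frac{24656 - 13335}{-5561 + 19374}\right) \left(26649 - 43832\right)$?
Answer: $- \frac{12022622231430}{13813} \approx -8.7038 \cdot 10^{8}$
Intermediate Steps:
$v = 50653$
$\left(v + \frac{24656 - 13335}{-5561 + 19374}\right) \left(26649 - 43832\right) = \left(50653 + \frac{24656 - 13335}{-5561 + 19374}\right) \left(26649 - 43832\right) = \left(50653 + \frac{11321}{13813}\right) \left(-17183\right) = \frac{699681210}{13813} \left(-17183\right) = - \frac{12022622231430}{13813}$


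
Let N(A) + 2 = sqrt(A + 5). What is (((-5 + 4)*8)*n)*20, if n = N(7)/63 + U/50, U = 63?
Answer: -61904/315 - 320*sqrt(3)/63 ≈ -205.32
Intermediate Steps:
N(A) = -2 + sqrt(5 + A) (N(A) = -2 + sqrt(A + 5) = -2 + sqrt(5 + A))
n = 3869/3150 + 2*sqrt(3)/63 (n = (-2 + sqrt(5 + 7))/63 + 63/50 = (-2 + sqrt(12))*(1/63) + 63*(1/50) = (-2 + 2*sqrt(3))*(1/63) + 63/50 = (-2/63 + 2*sqrt(3)/63) + 63/50 = 3869/3150 + 2*sqrt(3)/63 ≈ 1.2832)
(((-5 + 4)*8)*n)*20 = (((-5 + 4)*8)*(3869/3150 + 2*sqrt(3)/63))*20 = ((-1*8)*(3869/3150 + 2*sqrt(3)/63))*20 = -8*(3869/3150 + 2*sqrt(3)/63)*20 = (-15476/1575 - 16*sqrt(3)/63)*20 = -61904/315 - 320*sqrt(3)/63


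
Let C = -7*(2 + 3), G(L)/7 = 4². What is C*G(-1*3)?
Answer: -3920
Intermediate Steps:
G(L) = 112 (G(L) = 7*4² = 7*16 = 112)
C = -35 (C = -7*5 = -35)
C*G(-1*3) = -35*112 = -3920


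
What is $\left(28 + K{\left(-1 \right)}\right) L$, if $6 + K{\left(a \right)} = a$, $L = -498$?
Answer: $-10458$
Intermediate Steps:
$K{\left(a \right)} = -6 + a$
$\left(28 + K{\left(-1 \right)}\right) L = \left(28 - 7\right) \left(-498\right) = 21 \left(-498\right) = -10458$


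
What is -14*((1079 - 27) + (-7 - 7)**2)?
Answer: -17472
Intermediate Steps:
-14*((1079 - 27) + (-7 - 7)**2) = -14*(1052 + (-14)**2) = -14*(1052 + 196) = -14*1248 = -17472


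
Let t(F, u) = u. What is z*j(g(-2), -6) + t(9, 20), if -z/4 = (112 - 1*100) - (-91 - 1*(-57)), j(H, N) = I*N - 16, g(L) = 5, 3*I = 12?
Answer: 7380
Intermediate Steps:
I = 4 (I = (1/3)*12 = 4)
j(H, N) = -16 + 4*N (j(H, N) = 4*N - 16 = -16 + 4*N)
z = -184 (z = -4*((112 - 1*100) - (-91 - 1*(-57))) = -4*((112 - 100) - (-91 + 57)) = -4*(12 - 1*(-34)) = -4*(12 + 34) = -4*46 = -184)
z*j(g(-2), -6) + t(9, 20) = -184*(-16 + 4*(-6)) + 20 = -184*(-16 - 24) + 20 = -184*(-40) + 20 = 7360 + 20 = 7380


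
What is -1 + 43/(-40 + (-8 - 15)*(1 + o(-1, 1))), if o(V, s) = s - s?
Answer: -106/63 ≈ -1.6825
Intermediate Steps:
o(V, s) = 0
-1 + 43/(-40 + (-8 - 15)*(1 + o(-1, 1))) = -1 + 43/(-40 + (-8 - 15)*(1 + 0)) = -1 + 43/(-40 - 23*1) = -1 + 43/(-40 - 23) = -1 + 43/(-63) = -1 - 1/63*43 = -1 - 43/63 = -106/63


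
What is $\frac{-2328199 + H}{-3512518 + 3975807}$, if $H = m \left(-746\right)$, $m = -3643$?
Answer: $\frac{389479}{463289} \approx 0.84068$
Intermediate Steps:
$H = 2717678$ ($H = \left(-3643\right) \left(-746\right) = 2717678$)
$\frac{-2328199 + H}{-3512518 + 3975807} = \frac{-2328199 + 2717678}{-3512518 + 3975807} = \frac{389479}{463289}$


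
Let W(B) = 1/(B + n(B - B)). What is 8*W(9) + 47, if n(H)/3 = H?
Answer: 431/9 ≈ 47.889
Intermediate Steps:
n(H) = 3*H
W(B) = 1/B (W(B) = 1/(B + 3*(B - B)) = 1/(B + 3*0) = 1/(B + 0) = 1/B)
8*W(9) + 47 = 8/9 + 47 = 431/9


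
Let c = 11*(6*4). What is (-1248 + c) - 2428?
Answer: -3412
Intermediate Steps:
c = 264 (c = 11*24 = 264)
(-1248 + c) - 2428 = (-1248 + 264) - 2428 = -984 - 2428 = -3412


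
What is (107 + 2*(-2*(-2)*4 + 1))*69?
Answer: 9729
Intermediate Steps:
(107 + 2*(-2*(-2)*4 + 1))*69 = (107 + 2*(4*4 + 1))*69 = (107 + 2*(16 + 1))*69 = (107 + 2*17)*69 = (107 + 34)*69 = 141*69 = 9729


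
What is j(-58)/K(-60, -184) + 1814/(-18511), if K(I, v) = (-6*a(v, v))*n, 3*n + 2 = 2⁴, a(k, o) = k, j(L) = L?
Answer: -5209683/47684336 ≈ -0.10925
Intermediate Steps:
n = 14/3 (n = -⅔ + (⅓)*2⁴ = -⅔ + (⅓)*16 = -⅔ + 16/3 = 14/3 ≈ 4.6667)
K(I, v) = -28*v (K(I, v) = -6*v*(14/3) = -28*v)
j(-58)/K(-60, -184) + 1814/(-18511) = -58/((-28*(-184))) + 1814/(-18511) = -58/5152 + 1814*(-1/18511) = -58*1/5152 - 1814/18511 = -29/2576 - 1814/18511 = -5209683/47684336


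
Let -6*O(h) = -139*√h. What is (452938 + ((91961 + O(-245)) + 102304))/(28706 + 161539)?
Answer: 647203/190245 + 973*I*√5/1141470 ≈ 3.4019 + 0.001906*I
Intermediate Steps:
O(h) = 139*√h/6 (O(h) = -(-139)*√h/6 = 139*√h/6)
(452938 + ((91961 + O(-245)) + 102304))/(28706 + 161539) = (452938 + ((91961 + 139*√(-245)/6) + 102304))/(28706 + 161539) = (452938 + ((91961 + 139*(7*I*√5)/6) + 102304))/190245 = (452938 + ((91961 + 973*I*√5/6) + 102304))*(1/190245) = (452938 + (194265 + 973*I*√5/6))*(1/190245) = (647203 + 973*I*√5/6)*(1/190245) = 647203/190245 + 973*I*√5/1141470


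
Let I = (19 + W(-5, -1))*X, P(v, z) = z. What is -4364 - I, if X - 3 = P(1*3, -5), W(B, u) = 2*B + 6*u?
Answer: -4358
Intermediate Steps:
X = -2 (X = 3 - 5 = -2)
I = -6 (I = (19 + (2*(-5) + 6*(-1)))*(-2) = (19 + (-10 - 6))*(-2) = (19 - 16)*(-2) = 3*(-2) = -6)
-4364 - I = -4364 - 1*(-6) = -4364 + 6 = -4358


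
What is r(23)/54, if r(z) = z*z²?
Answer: 12167/54 ≈ 225.31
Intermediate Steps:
r(z) = z³
r(23)/54 = 23³/54 = 12167*(1/54) = 12167/54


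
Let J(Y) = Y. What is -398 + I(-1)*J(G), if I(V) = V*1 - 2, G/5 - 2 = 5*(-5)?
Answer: -53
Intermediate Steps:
G = -115 (G = 10 + 5*(5*(-5)) = 10 + 5*(-25) = 10 - 125 = -115)
I(V) = -2 + V (I(V) = V - 2 = -2 + V)
-398 + I(-1)*J(G) = -398 + (-2 - 1)*(-115) = -398 - 3*(-115) = -398 + 345 = -53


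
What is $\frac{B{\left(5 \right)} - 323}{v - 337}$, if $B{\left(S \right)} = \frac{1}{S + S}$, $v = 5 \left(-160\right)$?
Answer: $\frac{3229}{11370} \approx 0.28399$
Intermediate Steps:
$v = -800$
$B{\left(S \right)} = \frac{1}{2 S}$
$\frac{B{\left(5 \right)} - 323}{v - 337} = \frac{\frac{1}{2 \cdot 5} - 323}{-800 - 337} = \frac{\frac{1}{2} \cdot \frac{1}{5} - 323}{-1137} = \left(\frac{1}{10} - 323\right) \left(- \frac{1}{1137}\right) = \left(- \frac{3229}{10}\right) \left(- \frac{1}{1137}\right) = \frac{3229}{11370}$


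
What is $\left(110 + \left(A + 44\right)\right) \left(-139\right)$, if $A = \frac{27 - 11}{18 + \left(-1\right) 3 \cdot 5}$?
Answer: $- \frac{66442}{3} \approx -22147.0$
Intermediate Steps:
$A = \frac{16}{3}$ ($A = \frac{16}{18 - 15} = \frac{16}{3} \approx 5.3333$)
$\left(110 + \left(A + 44\right)\right) \left(-139\right) = \left(110 + \left(\frac{16}{3} + 44\right)\right) \left(-139\right) = \left(110 + \frac{148}{3}\right) \left(-139\right) = \frac{478}{3} \left(-139\right) = - \frac{66442}{3}$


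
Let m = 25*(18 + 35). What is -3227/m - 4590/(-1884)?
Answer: 347/416050 ≈ 0.00083403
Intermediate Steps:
m = 1325 (m = 25*53 = 1325)
-3227/m - 4590/(-1884) = -3227/1325 - 4590/(-1884) = -3227*1/1325 - 4590*(-1/1884) = -3227/1325 + 765/314 = 347/416050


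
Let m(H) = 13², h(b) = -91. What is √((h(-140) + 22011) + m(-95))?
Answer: √22089 ≈ 148.62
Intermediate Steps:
m(H) = 169
√((h(-140) + 22011) + m(-95)) = √((-91 + 22011) + 169) = √(21920 + 169) = √22089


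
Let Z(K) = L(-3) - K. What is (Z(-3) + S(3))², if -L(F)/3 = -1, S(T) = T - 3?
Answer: 36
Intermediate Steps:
S(T) = -3 + T
L(F) = 3 (L(F) = -3*(-1) = 3)
Z(K) = 3 - K
(Z(-3) + S(3))² = ((3 - 1*(-3)) + (-3 + 3))² = ((3 + 3) + 0)² = (6 + 0)² = 6² = 36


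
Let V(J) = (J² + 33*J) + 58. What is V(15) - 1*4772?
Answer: -3994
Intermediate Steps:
V(J) = 58 + J² + 33*J
V(15) - 1*4772 = (58 + 15² + 33*15) - 1*4772 = (58 + 225 + 495) - 4772 = 778 - 4772 = -3994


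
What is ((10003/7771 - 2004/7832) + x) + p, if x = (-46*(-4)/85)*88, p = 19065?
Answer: 24904994517361/1293327530 ≈ 19257.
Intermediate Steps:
x = 16192/85 (x = (184*(1/85))*88 = (184/85)*88 = 16192/85 ≈ 190.49)
((10003/7771 - 2004/7832) + x) + p = ((10003/7771 - 2004/7832) + 16192/85) + 19065 = ((10003*(1/7771) - 2004*1/7832) + 16192/85) + 19065 = ((10003/7771 - 501/1958) + 16192/85) + 19065 = (15692603/15215618 + 16192/85) + 19065 = 247705157911/1293327530 + 19065 = 24904994517361/1293327530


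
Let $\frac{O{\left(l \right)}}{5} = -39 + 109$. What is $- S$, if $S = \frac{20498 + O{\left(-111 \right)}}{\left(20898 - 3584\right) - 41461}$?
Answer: $\frac{20848}{24147} \approx 0.86338$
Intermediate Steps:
$O{\left(l \right)} = 350$ ($O{\left(l \right)} = 5 \left(-39 + 109\right) = 5 \cdot 70 = 350$)
$S = - \frac{20848}{24147}$ ($S = \frac{20498 + 350}{\left(20898 - 3584\right) - 41461} = \frac{20848}{\left(20898 - 3584\right) - 41461} = \frac{20848}{17314 - 41461} = \frac{20848}{-24147} = 20848 \left(- \frac{1}{24147}\right) = - \frac{20848}{24147} \approx -0.86338$)
$- S = \left(-1\right) \left(- \frac{20848}{24147}\right) = \frac{20848}{24147}$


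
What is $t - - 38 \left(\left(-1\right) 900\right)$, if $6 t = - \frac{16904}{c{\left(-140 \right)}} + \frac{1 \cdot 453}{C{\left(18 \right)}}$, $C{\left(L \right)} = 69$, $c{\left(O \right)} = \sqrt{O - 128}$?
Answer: $- \frac{4719449}{138} + \frac{4226 i \sqrt{67}}{201} \approx -34199.0 + 172.1 i$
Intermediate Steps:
$c{\left(O \right)} = \sqrt{-128 + O}$
$t = \frac{151}{138} + \frac{4226 i \sqrt{67}}{201}$ ($t = \frac{- \frac{16904}{\sqrt{-128 - 140}} + \frac{1 \cdot 453}{69}}{6} = \frac{- \frac{16904}{\sqrt{-268}} + 453 \cdot \frac{1}{69}}{6} = \frac{- \frac{16904}{2 i \sqrt{67}} + \frac{151}{23}}{6} = \frac{- 16904 \left(- \frac{i \sqrt{67}}{134}\right) + \frac{151}{23}}{6} = \frac{\frac{8452 i \sqrt{67}}{67} + \frac{151}{23}}{6} = \frac{\frac{151}{23} + \frac{8452 i \sqrt{67}}{67}}{6} = \frac{151}{138} + \frac{4226 i \sqrt{67}}{201} \approx 1.0942 + 172.1 i$)
$t - - 38 \left(\left(-1\right) 900\right) = \left(\frac{151}{138} + \frac{4226 i \sqrt{67}}{201}\right) - - 38 \left(\left(-1\right) 900\right) = \left(\frac{151}{138} + \frac{4226 i \sqrt{67}}{201}\right) - \left(-38\right) \left(-900\right) = \left(\frac{151}{138} + \frac{4226 i \sqrt{67}}{201}\right) - 34200 = - \frac{4719449}{138} + \frac{4226 i \sqrt{67}}{201}$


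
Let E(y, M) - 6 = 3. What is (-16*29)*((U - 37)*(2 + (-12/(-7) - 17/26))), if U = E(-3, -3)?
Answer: 516896/13 ≈ 39761.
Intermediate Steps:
E(y, M) = 9 (E(y, M) = 6 + 3 = 9)
U = 9
(-16*29)*((U - 37)*(2 + (-12/(-7) - 17/26))) = (-16*29)*((9 - 37)*(2 + (-12/(-7) - 17/26))) = -(-12992)*(2 + (-12*(-1/7) - 17*1/26)) = -(-12992)*(2 + (12/7 - 17/26)) = -(-12992)*(2 + 193/182) = -(-12992)*557/182 = -464*(-1114/13) = 516896/13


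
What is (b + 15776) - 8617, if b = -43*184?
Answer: -753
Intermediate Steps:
b = -7912
(b + 15776) - 8617 = (-7912 + 15776) - 8617 = 7864 - 8617 = -753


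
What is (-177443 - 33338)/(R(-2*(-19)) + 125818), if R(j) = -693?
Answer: -210781/125125 ≈ -1.6846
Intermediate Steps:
(-177443 - 33338)/(R(-2*(-19)) + 125818) = (-177443 - 33338)/(-693 + 125818) = -210781/125125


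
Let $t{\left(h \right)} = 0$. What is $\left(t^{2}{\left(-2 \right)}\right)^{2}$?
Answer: $0$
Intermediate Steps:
$\left(t^{2}{\left(-2 \right)}\right)^{2} = \left(0^{2}\right)^{2} = 0^{2} = 0$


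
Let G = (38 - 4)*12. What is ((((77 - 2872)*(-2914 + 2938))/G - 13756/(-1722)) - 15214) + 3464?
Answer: -174274319/14637 ≈ -11906.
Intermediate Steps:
G = 408 (G = 34*12 = 408)
((((77 - 2872)*(-2914 + 2938))/G - 13756/(-1722)) - 15214) + 3464 = ((((77 - 2872)*(-2914 + 2938))/408 - 13756/(-1722)) - 15214) + 3464 = ((-2795*24*(1/408) - 13756*(-1/1722)) - 15214) + 3464 = ((-67080*1/408 + 6878/861) - 15214) + 3464 = ((-2795/17 + 6878/861) - 15214) + 3464 = (-2289569/14637 - 15214) + 3464 = -224976887/14637 + 3464 = -174274319/14637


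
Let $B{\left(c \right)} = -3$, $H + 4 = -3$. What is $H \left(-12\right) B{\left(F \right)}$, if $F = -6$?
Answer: $-252$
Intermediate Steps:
$H = -7$ ($H = -4 - 3 = -7$)
$H \left(-12\right) B{\left(F \right)} = \left(-7\right) \left(-12\right) \left(-3\right) = 84 \left(-3\right) = -252$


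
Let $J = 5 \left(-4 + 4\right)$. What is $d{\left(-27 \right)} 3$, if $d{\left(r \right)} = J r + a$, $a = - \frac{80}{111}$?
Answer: $- \frac{80}{37} \approx -2.1622$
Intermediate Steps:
$J = 0$ ($J = 5 \cdot 0 = 0$)
$a = - \frac{80}{111}$ ($a = \left(-80\right) \frac{1}{111} = - \frac{80}{111} \approx -0.72072$)
$d{\left(r \right)} = - \frac{80}{111}$ ($d{\left(r \right)} = 0 r - \frac{80}{111} = 0 - \frac{80}{111} = - \frac{80}{111}$)
$d{\left(-27 \right)} 3 = \left(- \frac{80}{111}\right) 3 = - \frac{80}{37}$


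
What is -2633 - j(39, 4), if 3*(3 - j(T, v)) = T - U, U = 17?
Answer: -7886/3 ≈ -2628.7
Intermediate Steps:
j(T, v) = 26/3 - T/3 (j(T, v) = 3 - (T - 1*17)/3 = 3 - (T - 17)/3 = 3 - (-17 + T)/3 = 3 + (17/3 - T/3) = 26/3 - T/3)
-2633 - j(39, 4) = -2633 - (26/3 - ⅓*39) = -2633 - (26/3 - 13) = -2633 - 1*(-13/3) = -2633 + 13/3 = -7886/3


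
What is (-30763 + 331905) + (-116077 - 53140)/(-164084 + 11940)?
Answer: 45817117665/152144 ≈ 3.0114e+5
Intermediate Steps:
(-30763 + 331905) + (-116077 - 53140)/(-164084 + 11940) = 301142 - 169217/(-152144) = 301142 - 169217*(-1/152144) = 301142 + 169217/152144 = 45817117665/152144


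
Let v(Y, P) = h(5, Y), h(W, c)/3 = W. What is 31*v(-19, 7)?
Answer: 465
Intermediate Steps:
h(W, c) = 3*W
v(Y, P) = 15 (v(Y, P) = 3*5 = 15)
31*v(-19, 7) = 31*15 = 465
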